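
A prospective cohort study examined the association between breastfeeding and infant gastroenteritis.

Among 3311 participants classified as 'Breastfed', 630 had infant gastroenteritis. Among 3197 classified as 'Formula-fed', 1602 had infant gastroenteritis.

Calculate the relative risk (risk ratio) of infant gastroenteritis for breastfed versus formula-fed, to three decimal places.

0.380

From the description: a = 630, b = 2681, c = 1602, d = 1595.
Risk in exposed = 630/3311 = 0.19027; risk in unexposed = 1602/3197 = 0.50109.
RR = 0.19027 / 0.50109 = 0.37972
The risk is 62% lower among the exposed than among the unexposed.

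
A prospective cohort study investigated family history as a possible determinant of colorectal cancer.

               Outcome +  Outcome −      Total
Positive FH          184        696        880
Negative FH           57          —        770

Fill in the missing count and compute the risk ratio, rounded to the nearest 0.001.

2.825

The missing cell is in the unexposed row: 770 − 57 = 713.
So a = 184, b = 696, c = 57, d = 713.
RR = [a/(a+b)] / [c/(c+d)] = (184/880) / (57/770) = 0.20909/0.07403 = 2.82456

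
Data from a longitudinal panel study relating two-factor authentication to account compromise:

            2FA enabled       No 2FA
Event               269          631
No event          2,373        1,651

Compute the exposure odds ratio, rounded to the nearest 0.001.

0.297

Reading the table with exposure as columns: a = 269 (2FA enabled, case), b = 2373 (2FA enabled, non-case), c = 631 (No 2FA, case), d = 1651.
OR = (a·d)/(b·c) = (269 × 1651) / (2373 × 631) = 444119 / 1497363 = 0.29660
Exposure is associated with lower odds of account compromise (OR = 0.30 < 1).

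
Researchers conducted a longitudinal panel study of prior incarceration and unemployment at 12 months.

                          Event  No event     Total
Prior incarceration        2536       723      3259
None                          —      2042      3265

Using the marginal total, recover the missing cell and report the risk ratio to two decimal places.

The missing cell is in the unexposed row: 3265 − 2042 = 1223.
So a = 2536, b = 723, c = 1223, d = 2042.
RR = [a/(a+b)] / [c/(c+d)] = (2536/3259) / (1223/3265) = 0.77815/0.37458 = 2.07741

2.08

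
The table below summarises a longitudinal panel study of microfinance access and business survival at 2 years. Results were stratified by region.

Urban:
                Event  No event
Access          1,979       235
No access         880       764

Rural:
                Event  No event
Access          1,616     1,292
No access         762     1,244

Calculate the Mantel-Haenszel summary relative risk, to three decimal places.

1.572

RR_MH = Σ(aᵢ·n₀ᵢ/nᵢ) / Σ(cᵢ·n₁ᵢ/nᵢ), with n₁ᵢ = aᵢ+bᵢ (exposed), n₀ᵢ = cᵢ+dᵢ (unexposed), nᵢ = n₁ᵢ+n₀ᵢ.
Stratum 1 (Urban): n₁ = 2214, n₀ = 1644, n = 3858; a·n₀/n = 1979·1644/3858 = 843.3064; c·n₁/n = 880·2214/3858 = 505.0078
Stratum 2 (Rural): n₁ = 2908, n₀ = 2006, n = 4914; a·n₀/n = 1616·2006/4914 = 659.6858; c·n₁/n = 762·2908/4914 = 450.9353
RR_MH = (843.3064 + 659.6858) / (505.0078 + 450.9353) = 1502.9922 / 955.9431 = 1.57226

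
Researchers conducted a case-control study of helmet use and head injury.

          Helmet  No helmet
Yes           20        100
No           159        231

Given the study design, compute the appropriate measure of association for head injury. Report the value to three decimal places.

Reading the table with exposure as columns: a = 20 (Helmet, case), b = 159 (Helmet, non-case), c = 100 (No helmet, case), d = 231.
This is a case-control study: participants were sampled on outcome status, so risks in the source population cannot be estimated directly — relative risk is not valid here. The odds ratio is the appropriate measure.
OR = (a·d)/(b·c) = (20 × 231) / (159 × 100) = 4620 / 15900 = 0.29057

0.291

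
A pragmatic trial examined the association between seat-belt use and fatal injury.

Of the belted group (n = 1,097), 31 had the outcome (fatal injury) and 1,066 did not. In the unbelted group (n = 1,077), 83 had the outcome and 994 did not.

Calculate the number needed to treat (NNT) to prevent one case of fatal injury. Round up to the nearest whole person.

21

Risk in treated group = 31/1097 = 0.02826; risk in control = 83/1077 = 0.07707.
Absolute risk reduction = 0.07707 − 0.02826 = 0.04881
NNT = 1 / ARR = 1 / 0.04881 = 20.489 → round up → 21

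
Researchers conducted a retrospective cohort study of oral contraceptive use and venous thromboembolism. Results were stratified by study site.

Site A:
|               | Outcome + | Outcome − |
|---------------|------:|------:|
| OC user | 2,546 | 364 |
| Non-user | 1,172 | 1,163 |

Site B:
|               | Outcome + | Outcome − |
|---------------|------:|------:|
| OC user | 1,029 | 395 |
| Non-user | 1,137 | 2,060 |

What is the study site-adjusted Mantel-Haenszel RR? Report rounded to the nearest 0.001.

RR_MH = Σ(aᵢ·n₀ᵢ/nᵢ) / Σ(cᵢ·n₁ᵢ/nᵢ), with n₁ᵢ = aᵢ+bᵢ (exposed), n₀ᵢ = cᵢ+dᵢ (unexposed), nᵢ = n₁ᵢ+n₀ᵢ.
Stratum 1 (Site A): n₁ = 2910, n₀ = 2335, n = 5245; a·n₀/n = 2546·2335/5245 = 1133.4433; c·n₁/n = 1172·2910/5245 = 650.2421
Stratum 2 (Site B): n₁ = 1424, n₀ = 3197, n = 4621; a·n₀/n = 1029·3197/4621 = 711.9050; c·n₁/n = 1137·1424/4621 = 350.3761
RR_MH = (1133.4433 + 711.9050) / (650.2421 + 350.3761) = 1845.3483 / 1000.6182 = 1.84421

1.844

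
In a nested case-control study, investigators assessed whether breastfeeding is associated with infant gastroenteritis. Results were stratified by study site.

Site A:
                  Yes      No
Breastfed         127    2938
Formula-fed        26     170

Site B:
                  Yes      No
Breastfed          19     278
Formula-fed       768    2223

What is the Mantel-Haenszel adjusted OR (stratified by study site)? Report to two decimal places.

OR_MH = Σ(aᵢdᵢ/nᵢ) / Σ(bᵢcᵢ/nᵢ), where nᵢ is the stratum total.
Stratum 1 (Site A): n = 3261; a·d/n = 127·170/3261 = 6.6207; b·c/n = 2938·26/3261 = 23.4247
Stratum 2 (Site B): n = 3288; a·d/n = 19·2223/3288 = 12.8458; b·c/n = 278·768/3288 = 64.9343
OR_MH = (6.6207 + 12.8458) / (23.4247 + 64.9343) = 19.4665 / 88.3590 = 0.22031

0.22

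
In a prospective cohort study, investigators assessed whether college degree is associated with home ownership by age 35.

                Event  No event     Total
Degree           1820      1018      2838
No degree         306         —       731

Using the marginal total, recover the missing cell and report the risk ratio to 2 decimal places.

The missing cell is in the unexposed row: 731 − 306 = 425.
So a = 1820, b = 1018, c = 306, d = 425.
RR = [a/(a+b)] / [c/(c+d)] = (1820/2838) / (306/731) = 0.64130/0.41860 = 1.53199

1.53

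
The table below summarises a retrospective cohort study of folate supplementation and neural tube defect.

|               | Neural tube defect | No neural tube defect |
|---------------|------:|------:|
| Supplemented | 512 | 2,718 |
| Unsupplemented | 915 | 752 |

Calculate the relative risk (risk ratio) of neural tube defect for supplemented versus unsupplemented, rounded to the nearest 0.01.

0.29

Cells: a = 512, b = 2718, c = 915, d = 752.
Risk in exposed = 512/3230 = 0.15851; risk in unexposed = 915/1667 = 0.54889.
RR = 0.15851 / 0.54889 = 0.28879
The risk is 71% lower among the exposed than among the unexposed.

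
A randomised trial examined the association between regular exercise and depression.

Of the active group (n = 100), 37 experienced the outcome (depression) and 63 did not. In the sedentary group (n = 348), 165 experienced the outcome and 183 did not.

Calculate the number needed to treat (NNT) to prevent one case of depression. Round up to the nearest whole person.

10

Risk in treated group = 37/100 = 0.37000; risk in control = 165/348 = 0.47414.
Absolute risk reduction = 0.47414 − 0.37000 = 0.10414
NNT = 1 / ARR = 1 / 0.10414 = 9.603 → round up → 10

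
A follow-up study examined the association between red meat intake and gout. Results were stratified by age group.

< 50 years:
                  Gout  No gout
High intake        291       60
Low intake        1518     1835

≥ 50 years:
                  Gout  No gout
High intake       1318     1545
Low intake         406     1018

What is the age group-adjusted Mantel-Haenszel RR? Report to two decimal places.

RR_MH = Σ(aᵢ·n₀ᵢ/nᵢ) / Σ(cᵢ·n₁ᵢ/nᵢ), with n₁ᵢ = aᵢ+bᵢ (exposed), n₀ᵢ = cᵢ+dᵢ (unexposed), nᵢ = n₁ᵢ+n₀ᵢ.
Stratum 1 (< 50 years): n₁ = 351, n₀ = 3353, n = 3704; a·n₀/n = 291·3353/3704 = 263.4241; c·n₁/n = 1518·351/3704 = 143.8494
Stratum 2 (≥ 50 years): n₁ = 2863, n₀ = 1424, n = 4287; a·n₀/n = 1318·1424/4287 = 437.7961; c·n₁/n = 406·2863/4287 = 271.1402
RR_MH = (263.4241 + 437.7961) / (143.8494 + 271.1402) = 701.2203 / 414.9895 = 1.68973

1.69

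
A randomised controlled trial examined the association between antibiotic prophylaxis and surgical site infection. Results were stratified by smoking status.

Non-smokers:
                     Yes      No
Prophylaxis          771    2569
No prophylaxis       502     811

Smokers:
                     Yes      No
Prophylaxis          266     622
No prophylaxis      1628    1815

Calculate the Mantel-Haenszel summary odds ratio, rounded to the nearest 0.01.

OR_MH = Σ(aᵢdᵢ/nᵢ) / Σ(bᵢcᵢ/nᵢ), where nᵢ is the stratum total.
Stratum 1 (Non-smokers): n = 4653; a·d/n = 771·811/4653 = 134.3823; b·c/n = 2569·502/4653 = 277.1627
Stratum 2 (Smokers): n = 4331; a·d/n = 266·1815/4331 = 111.4731; b·c/n = 622·1628/4331 = 233.8065
OR_MH = (134.3823 + 111.4731) / (277.1627 + 233.8065) = 245.8554 / 510.9692 = 0.48116

0.48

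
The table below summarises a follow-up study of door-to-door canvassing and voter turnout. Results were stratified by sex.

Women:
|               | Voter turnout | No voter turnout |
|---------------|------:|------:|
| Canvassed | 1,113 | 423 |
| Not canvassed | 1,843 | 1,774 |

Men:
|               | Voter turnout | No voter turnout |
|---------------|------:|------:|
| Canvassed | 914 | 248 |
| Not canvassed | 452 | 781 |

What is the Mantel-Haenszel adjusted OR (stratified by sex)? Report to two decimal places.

OR_MH = Σ(aᵢdᵢ/nᵢ) / Σ(bᵢcᵢ/nᵢ), where nᵢ is the stratum total.
Stratum 1 (Women): n = 5153; a·d/n = 1113·1774/5153 = 383.1675; b·c/n = 423·1843/5153 = 151.2884
Stratum 2 (Men): n = 2395; a·d/n = 914·781/2395 = 298.0518; b·c/n = 248·452/2395 = 46.8042
OR_MH = (383.1675 + 298.0518) / (151.2884 + 46.8042) = 681.2192 / 198.0926 = 3.43889

3.44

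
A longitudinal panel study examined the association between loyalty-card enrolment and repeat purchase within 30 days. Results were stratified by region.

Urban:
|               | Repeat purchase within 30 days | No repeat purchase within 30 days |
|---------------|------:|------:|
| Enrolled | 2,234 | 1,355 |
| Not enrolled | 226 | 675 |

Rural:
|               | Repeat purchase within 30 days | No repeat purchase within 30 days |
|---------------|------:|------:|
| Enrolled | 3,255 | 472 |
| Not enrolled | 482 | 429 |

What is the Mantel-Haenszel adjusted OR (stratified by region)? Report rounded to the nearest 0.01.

5.43

OR_MH = Σ(aᵢdᵢ/nᵢ) / Σ(bᵢcᵢ/nᵢ), where nᵢ is the stratum total.
Stratum 1 (Urban): n = 4490; a·d/n = 2234·675/4490 = 335.8463; b·c/n = 1355·226/4490 = 68.2027
Stratum 2 (Rural): n = 4638; a·d/n = 3255·429/4638 = 301.0770; b·c/n = 472·482/4638 = 49.0522
OR_MH = (335.8463 + 301.0770) / (68.2027 + 49.0522) = 636.9233 / 117.2549 = 5.43196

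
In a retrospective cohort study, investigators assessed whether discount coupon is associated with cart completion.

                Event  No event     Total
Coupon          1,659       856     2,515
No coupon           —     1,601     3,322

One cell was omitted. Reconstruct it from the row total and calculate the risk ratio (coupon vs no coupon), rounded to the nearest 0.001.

1.273

The missing cell is in the unexposed row: 3322 − 1601 = 1721.
So a = 1659, b = 856, c = 1721, d = 1601.
RR = [a/(a+b)] / [c/(c+d)] = (1659/2515) / (1721/3322) = 0.65964/0.51806 = 1.27329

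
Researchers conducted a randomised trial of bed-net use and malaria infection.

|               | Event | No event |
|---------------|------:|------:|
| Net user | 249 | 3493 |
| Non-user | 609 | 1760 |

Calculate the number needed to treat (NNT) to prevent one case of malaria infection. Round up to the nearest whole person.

Risk in treated group = 249/3742 = 0.06654; risk in control = 609/2369 = 0.25707.
Absolute risk reduction = 0.25707 − 0.06654 = 0.19053
NNT = 1 / ARR = 1 / 0.19053 = 5.249 → round up → 6

6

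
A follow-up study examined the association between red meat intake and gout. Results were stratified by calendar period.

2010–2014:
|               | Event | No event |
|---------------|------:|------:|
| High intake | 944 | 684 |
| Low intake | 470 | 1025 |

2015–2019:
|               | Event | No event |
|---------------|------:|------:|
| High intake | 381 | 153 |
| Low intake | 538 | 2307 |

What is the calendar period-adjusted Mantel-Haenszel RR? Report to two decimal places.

RR_MH = Σ(aᵢ·n₀ᵢ/nᵢ) / Σ(cᵢ·n₁ᵢ/nᵢ), with n₁ᵢ = aᵢ+bᵢ (exposed), n₀ᵢ = cᵢ+dᵢ (unexposed), nᵢ = n₁ᵢ+n₀ᵢ.
Stratum 1 (2010–2014): n₁ = 1628, n₀ = 1495, n = 3123; a·n₀/n = 944·1495/3123 = 451.8988; c·n₁/n = 470·1628/3123 = 245.0080
Stratum 2 (2015–2019): n₁ = 534, n₀ = 2845, n = 3379; a·n₀/n = 381·2845/3379 = 320.7887; c·n₁/n = 538·534/3379 = 85.0228
RR_MH = (451.8988 + 320.7887) / (245.0080 + 85.0228) = 772.6875 / 330.0308 = 2.34126

2.34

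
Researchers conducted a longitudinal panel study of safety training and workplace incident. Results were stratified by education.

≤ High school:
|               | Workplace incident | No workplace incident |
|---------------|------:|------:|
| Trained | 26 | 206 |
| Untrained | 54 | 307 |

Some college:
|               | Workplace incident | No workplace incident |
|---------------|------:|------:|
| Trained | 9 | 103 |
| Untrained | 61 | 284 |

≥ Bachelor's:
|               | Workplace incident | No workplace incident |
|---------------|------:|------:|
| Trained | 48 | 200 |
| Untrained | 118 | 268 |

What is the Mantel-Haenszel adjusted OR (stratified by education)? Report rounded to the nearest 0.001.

OR_MH = Σ(aᵢdᵢ/nᵢ) / Σ(bᵢcᵢ/nᵢ), where nᵢ is the stratum total.
Stratum 1 (≤ High school): n = 593; a·d/n = 26·307/593 = 13.4604; b·c/n = 206·54/593 = 18.7589
Stratum 2 (Some college): n = 457; a·d/n = 9·284/457 = 5.5930; b·c/n = 103·61/457 = 13.7484
Stratum 3 (≥ Bachelor's): n = 634; a·d/n = 48·268/634 = 20.2902; b·c/n = 200·118/634 = 37.2240
OR_MH = (13.4604 + 5.5930 + 20.2902) / (18.7589 + 13.7484 + 37.2240) = 39.3436 / 69.7312 = 0.56422

0.564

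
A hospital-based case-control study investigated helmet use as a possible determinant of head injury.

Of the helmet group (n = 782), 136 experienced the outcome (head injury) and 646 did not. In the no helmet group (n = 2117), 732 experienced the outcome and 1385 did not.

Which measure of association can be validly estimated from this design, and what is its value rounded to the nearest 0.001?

0.398

From the description: a = 136, b = 646, c = 732, d = 1385.
This is a hospital-based case-control study: participants were sampled on outcome status, so risks in the source population cannot be estimated directly — relative risk is not valid here. The odds ratio is the appropriate measure.
OR = (a·d)/(b·c) = (136 × 1385) / (646 × 732) = 188360 / 472872 = 0.39833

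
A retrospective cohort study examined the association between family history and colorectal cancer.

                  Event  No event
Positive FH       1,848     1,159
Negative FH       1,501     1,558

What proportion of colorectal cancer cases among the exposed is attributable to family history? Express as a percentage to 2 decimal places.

Cells: a = 1848, b = 1159, c = 1501, d = 1558.
Risk in exposed = 1848/3007 = 0.61457; risk in unexposed = 1501/3059 = 0.49068.
RR = 0.61457/0.49068 = 1.25247
AR% = (RR − 1)/RR × 100 = (1.25247 − 1)/1.25247 × 100 = 20.1578%

20.16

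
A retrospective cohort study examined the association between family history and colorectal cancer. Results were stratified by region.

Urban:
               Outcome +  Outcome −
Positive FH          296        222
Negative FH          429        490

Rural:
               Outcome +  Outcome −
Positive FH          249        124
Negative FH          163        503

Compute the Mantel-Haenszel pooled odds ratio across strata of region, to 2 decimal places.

OR_MH = Σ(aᵢdᵢ/nᵢ) / Σ(bᵢcᵢ/nᵢ), where nᵢ is the stratum total.
Stratum 1 (Urban): n = 1437; a·d/n = 296·490/1437 = 100.9325; b·c/n = 222·429/1437 = 66.2756
Stratum 2 (Rural): n = 1039; a·d/n = 249·503/1039 = 120.5457; b·c/n = 124·163/1039 = 19.4533
OR_MH = (100.9325 + 120.5457) / (66.2756 + 19.4533) = 221.4782 / 85.7289 = 2.58347

2.58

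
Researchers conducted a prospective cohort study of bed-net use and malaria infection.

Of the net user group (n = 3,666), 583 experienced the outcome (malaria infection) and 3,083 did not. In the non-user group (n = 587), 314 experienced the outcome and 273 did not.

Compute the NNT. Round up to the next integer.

3

Risk in treated group = 583/3666 = 0.15903; risk in control = 314/587 = 0.53492.
Absolute risk reduction = 0.53492 − 0.15903 = 0.37589
NNT = 1 / ARR = 1 / 0.37589 = 2.660 → round up → 3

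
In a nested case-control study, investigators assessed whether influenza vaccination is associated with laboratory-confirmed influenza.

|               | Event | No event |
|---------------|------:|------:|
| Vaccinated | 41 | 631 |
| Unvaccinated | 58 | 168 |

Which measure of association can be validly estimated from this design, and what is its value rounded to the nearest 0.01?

0.19

Cells: a = 41, b = 631, c = 58, d = 168.
This is a nested case-control study: participants were sampled on outcome status, so risks in the source population cannot be estimated directly — relative risk is not valid here. The odds ratio is the appropriate measure.
OR = (a·d)/(b·c) = (41 × 168) / (631 × 58) = 6888 / 36598 = 0.18821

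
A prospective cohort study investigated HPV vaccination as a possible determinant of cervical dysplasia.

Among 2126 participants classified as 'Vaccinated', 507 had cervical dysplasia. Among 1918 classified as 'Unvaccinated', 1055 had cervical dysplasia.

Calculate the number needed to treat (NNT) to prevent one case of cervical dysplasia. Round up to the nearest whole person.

4

Risk in treated group = 507/2126 = 0.23848; risk in control = 1055/1918 = 0.55005.
Absolute risk reduction = 0.55005 − 0.23848 = 0.31158
NNT = 1 / ARR = 1 / 0.31158 = 3.209 → round up → 4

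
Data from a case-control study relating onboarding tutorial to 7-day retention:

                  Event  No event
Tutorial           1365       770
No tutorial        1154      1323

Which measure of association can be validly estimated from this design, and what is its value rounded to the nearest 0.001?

2.032

Cells: a = 1365, b = 770, c = 1154, d = 1323.
This is a case-control study: participants were sampled on outcome status, so risks in the source population cannot be estimated directly — relative risk is not valid here. The odds ratio is the appropriate measure.
OR = (a·d)/(b·c) = (1365 × 1323) / (770 × 1154) = 1805895 / 888580 = 2.03234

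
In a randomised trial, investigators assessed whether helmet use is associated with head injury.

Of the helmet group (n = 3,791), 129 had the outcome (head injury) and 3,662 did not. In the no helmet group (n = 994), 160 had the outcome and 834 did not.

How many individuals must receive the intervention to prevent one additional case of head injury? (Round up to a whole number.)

Risk in treated group = 129/3791 = 0.03403; risk in control = 160/994 = 0.16097.
Absolute risk reduction = 0.16097 − 0.03403 = 0.12694
NNT = 1 / ARR = 1 / 0.12694 = 7.878 → round up → 8

8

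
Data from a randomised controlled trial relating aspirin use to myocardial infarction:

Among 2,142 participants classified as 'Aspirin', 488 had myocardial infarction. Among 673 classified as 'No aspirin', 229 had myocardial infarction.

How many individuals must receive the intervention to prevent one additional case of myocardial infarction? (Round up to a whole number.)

Risk in treated group = 488/2142 = 0.22782; risk in control = 229/673 = 0.34027.
Absolute risk reduction = 0.34027 − 0.22782 = 0.11244
NNT = 1 / ARR = 1 / 0.11244 = 8.893 → round up → 9

9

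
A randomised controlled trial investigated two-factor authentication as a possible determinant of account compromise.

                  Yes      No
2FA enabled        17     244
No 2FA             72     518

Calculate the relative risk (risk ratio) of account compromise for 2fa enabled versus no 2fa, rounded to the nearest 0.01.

Cells: a = 17, b = 244, c = 72, d = 518.
Risk in exposed = 17/261 = 0.06513; risk in unexposed = 72/590 = 0.12203.
RR = 0.06513 / 0.12203 = 0.53374
The risk is 47% lower among the exposed than among the unexposed.

0.53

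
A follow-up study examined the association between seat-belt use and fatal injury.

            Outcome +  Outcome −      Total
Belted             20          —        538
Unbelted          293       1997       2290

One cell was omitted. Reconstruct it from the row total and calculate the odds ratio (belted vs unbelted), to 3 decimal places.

0.263

The missing cell is in the exposed row: 538 − 20 = 518.
So a = 20, b = 518, c = 293, d = 1997.
OR = (a·d)/(b·c) = (20 × 1997) / (518 × 293) = 39940 / 151774 = 0.26315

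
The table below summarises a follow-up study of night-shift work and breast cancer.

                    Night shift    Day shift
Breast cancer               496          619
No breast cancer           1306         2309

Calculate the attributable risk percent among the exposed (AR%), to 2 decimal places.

23.19

Reading the table with exposure as columns: a = 496 (Night shift, case), b = 1306 (Night shift, non-case), c = 619 (Day shift, case), d = 2309.
Risk in exposed = 496/1802 = 0.27525; risk in unexposed = 619/2928 = 0.21141.
RR = 0.27525/0.21141 = 1.30199
AR% = (RR − 1)/RR × 100 = (1.30199 − 1)/1.30199 × 100 = 23.1944%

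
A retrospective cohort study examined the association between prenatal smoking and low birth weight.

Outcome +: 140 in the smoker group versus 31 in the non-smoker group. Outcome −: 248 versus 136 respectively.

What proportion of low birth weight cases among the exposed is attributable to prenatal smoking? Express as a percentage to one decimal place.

From the description: a = 140, b = 248, c = 31, d = 136.
Risk in exposed = 140/388 = 0.36082; risk in unexposed = 31/167 = 0.18563.
RR = 0.36082/0.18563 = 1.94380
AR% = (RR − 1)/RR × 100 = (1.94380 − 1)/1.94380 × 100 = 48.5543%

48.6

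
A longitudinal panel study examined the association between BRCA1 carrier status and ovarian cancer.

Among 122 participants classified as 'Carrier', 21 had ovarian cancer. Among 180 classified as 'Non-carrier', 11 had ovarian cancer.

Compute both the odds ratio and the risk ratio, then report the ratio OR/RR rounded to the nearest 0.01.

1.13

From the description: a = 21, b = 101, c = 11, d = 169.
OR = (21·169)/(101·11) = 3549/1111 = 3.19442
Risk in exposed = 21/122 = 0.17213; risk in unexposed = 11/180 = 0.06111; RR = 2.81669
OR/RR = 3.19442 / 2.81669 = 1.13410
The outcome is not rare, so the OR lies further from 1 than the RR.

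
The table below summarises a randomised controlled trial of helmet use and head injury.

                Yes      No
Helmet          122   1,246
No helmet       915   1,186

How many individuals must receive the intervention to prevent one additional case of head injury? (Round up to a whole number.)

Risk in treated group = 122/1368 = 0.08918; risk in control = 915/2101 = 0.43551.
Absolute risk reduction = 0.43551 − 0.08918 = 0.34633
NNT = 1 / ARR = 1 / 0.34633 = 2.887 → round up → 3

3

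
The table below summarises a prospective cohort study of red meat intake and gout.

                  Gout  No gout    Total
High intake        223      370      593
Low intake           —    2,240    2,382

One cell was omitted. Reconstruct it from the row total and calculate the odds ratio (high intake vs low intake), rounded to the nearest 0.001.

9.507

The missing cell is in the unexposed row: 2382 − 2240 = 142.
So a = 223, b = 370, c = 142, d = 2240.
OR = (a·d)/(b·c) = (223 × 2240) / (370 × 142) = 499520 / 52540 = 9.50742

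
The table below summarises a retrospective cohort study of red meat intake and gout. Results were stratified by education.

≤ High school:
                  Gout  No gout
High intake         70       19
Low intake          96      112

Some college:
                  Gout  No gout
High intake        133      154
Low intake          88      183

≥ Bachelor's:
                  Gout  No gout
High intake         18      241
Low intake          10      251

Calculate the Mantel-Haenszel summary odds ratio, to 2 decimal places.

OR_MH = Σ(aᵢdᵢ/nᵢ) / Σ(bᵢcᵢ/nᵢ), where nᵢ is the stratum total.
Stratum 1 (≤ High school): n = 297; a·d/n = 70·112/297 = 26.3973; b·c/n = 19·96/297 = 6.1414
Stratum 2 (Some college): n = 558; a·d/n = 133·183/558 = 43.6183; b·c/n = 154·88/558 = 24.2867
Stratum 3 (≥ Bachelor's): n = 520; a·d/n = 18·251/520 = 8.6885; b·c/n = 241·10/520 = 4.6346
OR_MH = (26.3973 + 43.6183 + 8.6885) / (6.1414 + 24.2867 + 4.6346) = 78.7040 / 35.0628 = 2.24466

2.24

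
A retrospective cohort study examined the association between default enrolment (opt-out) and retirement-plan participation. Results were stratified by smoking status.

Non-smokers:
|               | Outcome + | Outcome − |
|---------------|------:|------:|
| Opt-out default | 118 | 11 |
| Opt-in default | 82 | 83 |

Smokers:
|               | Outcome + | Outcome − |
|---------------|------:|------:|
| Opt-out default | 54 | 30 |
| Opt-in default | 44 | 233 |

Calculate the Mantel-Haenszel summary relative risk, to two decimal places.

2.33

RR_MH = Σ(aᵢ·n₀ᵢ/nᵢ) / Σ(cᵢ·n₁ᵢ/nᵢ), with n₁ᵢ = aᵢ+bᵢ (exposed), n₀ᵢ = cᵢ+dᵢ (unexposed), nᵢ = n₁ᵢ+n₀ᵢ.
Stratum 1 (Non-smokers): n₁ = 129, n₀ = 165, n = 294; a·n₀/n = 118·165/294 = 66.2245; c·n₁/n = 82·129/294 = 35.9796
Stratum 2 (Smokers): n₁ = 84, n₀ = 277, n = 361; a·n₀/n = 54·277/361 = 41.4349; c·n₁/n = 44·84/361 = 10.2382
RR_MH = (66.2245 + 41.4349) / (35.9796 + 10.2382) = 107.6594 / 46.2178 = 2.32939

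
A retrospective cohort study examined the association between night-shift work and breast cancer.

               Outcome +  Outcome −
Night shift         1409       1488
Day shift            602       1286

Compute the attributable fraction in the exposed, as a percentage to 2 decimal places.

Cells: a = 1409, b = 1488, c = 602, d = 1286.
Risk in exposed = 1409/2897 = 0.48637; risk in unexposed = 602/1888 = 0.31886.
RR = 0.48637/0.31886 = 1.52534
AR% = (RR − 1)/RR × 100 = (1.52534 − 1)/1.52534 × 100 = 34.4410%

34.44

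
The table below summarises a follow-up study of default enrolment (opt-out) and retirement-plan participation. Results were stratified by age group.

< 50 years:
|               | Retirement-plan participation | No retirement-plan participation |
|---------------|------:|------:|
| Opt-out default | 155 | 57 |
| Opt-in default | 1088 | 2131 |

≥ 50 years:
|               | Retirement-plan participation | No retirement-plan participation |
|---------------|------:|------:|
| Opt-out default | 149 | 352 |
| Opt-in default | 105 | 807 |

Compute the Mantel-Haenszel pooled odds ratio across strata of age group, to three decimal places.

OR_MH = Σ(aᵢdᵢ/nᵢ) / Σ(bᵢcᵢ/nᵢ), where nᵢ is the stratum total.
Stratum 1 (< 50 years): n = 3431; a·d/n = 155·2131/3431 = 96.2708; b·c/n = 57·1088/3431 = 18.0752
Stratum 2 (≥ 50 years): n = 1413; a·d/n = 149·807/1413 = 85.0977; b·c/n = 352·105/1413 = 26.1571
OR_MH = (96.2708 + 85.0977) / (18.0752 + 26.1571) = 181.3684 / 44.2323 = 4.10036

4.100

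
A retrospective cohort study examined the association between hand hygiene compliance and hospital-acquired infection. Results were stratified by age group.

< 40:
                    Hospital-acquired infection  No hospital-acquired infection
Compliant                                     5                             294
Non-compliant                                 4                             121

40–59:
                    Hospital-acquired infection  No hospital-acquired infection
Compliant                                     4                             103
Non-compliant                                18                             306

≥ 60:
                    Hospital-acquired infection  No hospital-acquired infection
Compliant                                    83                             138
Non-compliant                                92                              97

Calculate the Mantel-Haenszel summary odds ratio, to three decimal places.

OR_MH = Σ(aᵢdᵢ/nᵢ) / Σ(bᵢcᵢ/nᵢ), where nᵢ is the stratum total.
Stratum 1 (< 40): n = 424; a·d/n = 5·121/424 = 1.4269; b·c/n = 294·4/424 = 2.7736
Stratum 2 (40–59): n = 431; a·d/n = 4·306/431 = 2.8399; b·c/n = 103·18/431 = 4.3016
Stratum 3 (≥ 60): n = 410; a·d/n = 83·97/410 = 19.6366; b·c/n = 138·92/410 = 30.9659
OR_MH = (1.4269 + 2.8399 + 19.6366) / (2.7736 + 4.3016 + 30.9659) = 23.9034 / 38.0411 = 0.62836

0.628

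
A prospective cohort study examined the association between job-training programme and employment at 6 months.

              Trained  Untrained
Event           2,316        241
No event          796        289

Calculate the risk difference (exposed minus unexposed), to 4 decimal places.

Reading the table with exposure as columns: a = 2316 (Trained, case), b = 796 (Trained, non-case), c = 241 (Untrained, case), d = 289.
Risk in exposed = 2316/3112 = 0.744216; risk in unexposed = 241/530 = 0.454717.
Risk difference = 0.744216 − 0.454717 = 0.289499

0.2895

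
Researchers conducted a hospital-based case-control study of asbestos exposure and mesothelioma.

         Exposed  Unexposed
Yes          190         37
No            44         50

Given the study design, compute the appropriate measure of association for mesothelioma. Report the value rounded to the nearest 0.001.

Reading the table with exposure as columns: a = 190 (Exposed, case), b = 44 (Exposed, non-case), c = 37 (Unexposed, case), d = 50.
This is a hospital-based case-control study: participants were sampled on outcome status, so risks in the source population cannot be estimated directly — relative risk is not valid here. The odds ratio is the appropriate measure.
OR = (a·d)/(b·c) = (190 × 50) / (44 × 37) = 9500 / 1628 = 5.83538

5.835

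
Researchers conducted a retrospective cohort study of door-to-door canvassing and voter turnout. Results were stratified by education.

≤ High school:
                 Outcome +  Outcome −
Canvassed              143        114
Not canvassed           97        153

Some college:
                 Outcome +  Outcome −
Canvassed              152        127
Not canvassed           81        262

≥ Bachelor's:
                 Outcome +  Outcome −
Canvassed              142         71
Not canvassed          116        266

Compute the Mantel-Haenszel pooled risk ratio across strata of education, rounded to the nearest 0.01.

1.93

RR_MH = Σ(aᵢ·n₀ᵢ/nᵢ) / Σ(cᵢ·n₁ᵢ/nᵢ), with n₁ᵢ = aᵢ+bᵢ (exposed), n₀ᵢ = cᵢ+dᵢ (unexposed), nᵢ = n₁ᵢ+n₀ᵢ.
Stratum 1 (≤ High school): n₁ = 257, n₀ = 250, n = 507; a·n₀/n = 143·250/507 = 70.5128; c·n₁/n = 97·257/507 = 49.1696
Stratum 2 (Some college): n₁ = 279, n₀ = 343, n = 622; a·n₀/n = 152·343/622 = 83.8199; c·n₁/n = 81·279/622 = 36.3328
Stratum 3 (≥ Bachelor's): n₁ = 213, n₀ = 382, n = 595; a·n₀/n = 142·382/595 = 91.1664; c·n₁/n = 116·213/595 = 41.5261
RR_MH = (70.5128 + 83.8199 + 91.1664) / (49.1696 + 36.3328 + 41.5261) = 245.4991 / 127.0285 = 1.93263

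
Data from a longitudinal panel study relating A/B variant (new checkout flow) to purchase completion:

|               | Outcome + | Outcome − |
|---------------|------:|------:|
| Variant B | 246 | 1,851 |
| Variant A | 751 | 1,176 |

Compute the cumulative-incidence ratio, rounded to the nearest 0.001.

Cells: a = 246, b = 1851, c = 751, d = 1176.
Risk in exposed = 246/2097 = 0.11731; risk in unexposed = 751/1927 = 0.38972.
RR = 0.11731 / 0.38972 = 0.30101
The risk is 70% lower among the exposed than among the unexposed.

0.301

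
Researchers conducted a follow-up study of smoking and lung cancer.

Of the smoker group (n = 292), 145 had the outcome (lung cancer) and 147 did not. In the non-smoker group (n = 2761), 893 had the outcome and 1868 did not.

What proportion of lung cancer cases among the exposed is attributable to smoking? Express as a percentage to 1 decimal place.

From the description: a = 145, b = 147, c = 893, d = 1868.
Risk in exposed = 145/292 = 0.49658; risk in unexposed = 893/2761 = 0.32343.
RR = 0.49658/0.32343 = 1.53532
AR% = (RR − 1)/RR × 100 = (1.53532 − 1)/1.53532 × 100 = 34.8672%

34.9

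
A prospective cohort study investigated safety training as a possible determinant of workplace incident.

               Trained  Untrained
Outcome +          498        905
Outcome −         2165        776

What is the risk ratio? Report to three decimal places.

Reading the table with exposure as columns: a = 498 (Trained, case), b = 2165 (Trained, non-case), c = 905 (Untrained, case), d = 776.
Risk in exposed = 498/2663 = 0.18701; risk in unexposed = 905/1681 = 0.53837.
RR = 0.18701 / 0.53837 = 0.34736
The risk is 65% lower among the exposed than among the unexposed.

0.347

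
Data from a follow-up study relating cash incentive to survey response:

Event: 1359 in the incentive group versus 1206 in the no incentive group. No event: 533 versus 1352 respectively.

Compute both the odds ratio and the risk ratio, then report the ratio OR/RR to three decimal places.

1.876

From the description: a = 1359, b = 533, c = 1206, d = 1352.
OR = (1359·1352)/(533·1206) = 1837368/642798 = 2.85839
Risk in exposed = 1359/1892 = 0.71829; risk in unexposed = 1206/2558 = 0.47146; RR = 1.52353
OR/RR = 2.85839 / 1.52353 = 1.87616
The outcome is not rare, so the OR lies further from 1 than the RR.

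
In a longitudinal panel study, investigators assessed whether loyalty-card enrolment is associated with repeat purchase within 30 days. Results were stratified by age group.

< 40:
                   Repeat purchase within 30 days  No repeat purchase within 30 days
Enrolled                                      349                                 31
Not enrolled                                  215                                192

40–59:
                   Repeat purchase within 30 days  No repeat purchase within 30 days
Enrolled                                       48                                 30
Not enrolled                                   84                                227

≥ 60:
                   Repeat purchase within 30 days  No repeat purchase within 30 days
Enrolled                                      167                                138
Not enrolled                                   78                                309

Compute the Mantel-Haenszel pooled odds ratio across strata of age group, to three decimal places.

6.155

OR_MH = Σ(aᵢdᵢ/nᵢ) / Σ(bᵢcᵢ/nᵢ), where nᵢ is the stratum total.
Stratum 1 (< 40): n = 787; a·d/n = 349·192/787 = 85.1436; b·c/n = 31·215/787 = 8.4689
Stratum 2 (40–59): n = 389; a·d/n = 48·227/389 = 28.0103; b·c/n = 30·84/389 = 6.4781
Stratum 3 (≥ 60): n = 692; a·d/n = 167·309/692 = 74.5708; b·c/n = 138·78/692 = 15.5549
OR_MH = (85.1436 + 28.0103 + 74.5708) / (8.4689 + 6.4781 + 15.5549) = 187.7247 / 30.5019 = 6.15452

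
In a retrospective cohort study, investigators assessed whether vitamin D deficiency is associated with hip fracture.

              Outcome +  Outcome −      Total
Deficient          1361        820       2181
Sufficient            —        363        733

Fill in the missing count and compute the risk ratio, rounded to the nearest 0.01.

1.24

The missing cell is in the unexposed row: 733 − 363 = 370.
So a = 1361, b = 820, c = 370, d = 363.
RR = [a/(a+b)] / [c/(c+d)] = (1361/2181) / (370/733) = 0.62403/0.50477 = 1.23625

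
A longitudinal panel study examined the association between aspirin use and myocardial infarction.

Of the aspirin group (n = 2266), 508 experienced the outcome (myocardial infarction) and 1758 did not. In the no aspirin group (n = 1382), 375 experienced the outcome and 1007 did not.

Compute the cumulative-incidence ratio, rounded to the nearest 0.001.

From the description: a = 508, b = 1758, c = 375, d = 1007.
Risk in exposed = 508/2266 = 0.22418; risk in unexposed = 375/1382 = 0.27135.
RR = 0.22418 / 0.27135 = 0.82619
The risk is 17% lower among the exposed than among the unexposed.

0.826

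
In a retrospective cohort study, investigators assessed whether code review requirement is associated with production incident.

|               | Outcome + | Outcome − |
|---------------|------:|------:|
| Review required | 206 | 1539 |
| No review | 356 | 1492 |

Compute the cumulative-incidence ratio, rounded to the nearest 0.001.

0.613

Cells: a = 206, b = 1539, c = 356, d = 1492.
Risk in exposed = 206/1745 = 0.11805; risk in unexposed = 356/1848 = 0.19264.
RR = 0.11805 / 0.19264 = 0.61281
The risk is 39% lower among the exposed than among the unexposed.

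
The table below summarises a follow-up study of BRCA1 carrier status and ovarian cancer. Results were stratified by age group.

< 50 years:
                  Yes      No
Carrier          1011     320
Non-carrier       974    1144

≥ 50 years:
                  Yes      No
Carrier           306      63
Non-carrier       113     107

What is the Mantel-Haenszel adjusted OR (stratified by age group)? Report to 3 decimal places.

OR_MH = Σ(aᵢdᵢ/nᵢ) / Σ(bᵢcᵢ/nᵢ), where nᵢ is the stratum total.
Stratum 1 (< 50 years): n = 3449; a·d/n = 1011·1144/3449 = 335.3389; b·c/n = 320·974/3449 = 90.3682
Stratum 2 (≥ 50 years): n = 589; a·d/n = 306·107/589 = 55.5891; b·c/n = 63·113/589 = 12.0866
OR_MH = (335.3389 + 55.5891) / (90.3682 + 12.0866) = 390.9281 / 102.4548 = 3.81561

3.816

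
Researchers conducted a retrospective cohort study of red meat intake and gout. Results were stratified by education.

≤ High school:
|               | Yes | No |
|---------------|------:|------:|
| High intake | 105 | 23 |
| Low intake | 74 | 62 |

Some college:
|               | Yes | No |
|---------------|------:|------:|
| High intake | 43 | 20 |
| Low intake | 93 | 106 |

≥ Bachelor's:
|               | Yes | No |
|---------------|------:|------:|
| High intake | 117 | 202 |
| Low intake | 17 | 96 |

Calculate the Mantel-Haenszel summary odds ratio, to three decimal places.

OR_MH = Σ(aᵢdᵢ/nᵢ) / Σ(bᵢcᵢ/nᵢ), where nᵢ is the stratum total.
Stratum 1 (≤ High school): n = 264; a·d/n = 105·62/264 = 24.6591; b·c/n = 23·74/264 = 6.4470
Stratum 2 (Some college): n = 262; a·d/n = 43·106/262 = 17.3969; b·c/n = 20·93/262 = 7.0992
Stratum 3 (≥ Bachelor's): n = 432; a·d/n = 117·96/432 = 26.0000; b·c/n = 202·17/432 = 7.9491
OR_MH = (24.6591 + 17.3969 + 26.0000) / (6.4470 + 7.0992 + 7.9491) = 68.0560 / 21.4953 = 3.16609

3.166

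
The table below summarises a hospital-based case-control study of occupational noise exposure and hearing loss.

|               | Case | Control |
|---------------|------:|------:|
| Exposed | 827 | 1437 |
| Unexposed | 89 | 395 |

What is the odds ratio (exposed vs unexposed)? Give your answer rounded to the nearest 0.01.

Cells: a = 827, b = 1437, c = 89, d = 395.
OR = (a·d)/(b·c) = (827 × 395) / (1437 × 89) = 326665 / 127893 = 2.55421
The odds of hearing loss are about 2.55 times as high in the exposed group.

2.55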